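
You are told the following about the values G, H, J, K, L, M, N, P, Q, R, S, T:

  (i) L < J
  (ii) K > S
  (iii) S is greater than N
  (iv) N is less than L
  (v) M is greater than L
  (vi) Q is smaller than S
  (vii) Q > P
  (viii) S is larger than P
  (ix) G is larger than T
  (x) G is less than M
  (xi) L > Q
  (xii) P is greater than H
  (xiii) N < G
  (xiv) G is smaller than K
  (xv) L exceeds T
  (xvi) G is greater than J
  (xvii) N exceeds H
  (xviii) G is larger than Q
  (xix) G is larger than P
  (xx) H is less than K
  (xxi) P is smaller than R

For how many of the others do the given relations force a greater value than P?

8

The elements the relations force above P are R, Q, L, S, J, G, K, M — no chain reaches any other.
That is 8.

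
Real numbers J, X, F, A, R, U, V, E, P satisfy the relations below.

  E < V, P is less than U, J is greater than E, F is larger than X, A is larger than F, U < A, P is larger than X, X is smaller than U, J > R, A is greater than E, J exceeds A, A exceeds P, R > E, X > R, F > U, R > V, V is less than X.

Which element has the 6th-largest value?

Chaining the given pairs: E < V < R < X < P < U < F < A < J.
Counting 6 from the largest end gives X.

X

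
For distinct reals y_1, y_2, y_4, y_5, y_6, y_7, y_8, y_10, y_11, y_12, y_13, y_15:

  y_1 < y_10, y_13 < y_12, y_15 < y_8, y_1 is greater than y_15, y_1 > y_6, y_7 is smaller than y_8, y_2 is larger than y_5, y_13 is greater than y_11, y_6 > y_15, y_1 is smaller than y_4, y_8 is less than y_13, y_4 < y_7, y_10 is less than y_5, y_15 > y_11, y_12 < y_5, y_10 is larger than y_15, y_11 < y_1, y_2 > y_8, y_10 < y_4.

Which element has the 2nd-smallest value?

y_15

The consecutive relations fix a unique order: y_11 < y_15 < y_6 < y_1 < y_10 < y_4 < y_7 < y_8 < y_13 < y_12 < y_5 < y_2.
The 2nd smallest is y_15.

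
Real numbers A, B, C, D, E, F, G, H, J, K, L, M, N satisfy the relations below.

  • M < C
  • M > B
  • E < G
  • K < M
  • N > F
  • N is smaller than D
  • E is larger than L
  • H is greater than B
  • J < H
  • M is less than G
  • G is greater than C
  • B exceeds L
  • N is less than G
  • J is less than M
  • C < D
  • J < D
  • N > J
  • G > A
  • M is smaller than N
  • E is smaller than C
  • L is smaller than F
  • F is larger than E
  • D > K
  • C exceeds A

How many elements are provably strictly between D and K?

3

The relations place K below D. An element lies strictly between them when it is forced above K and also forced below D.
Above K: {M, N, C, G}. Below D: {A, J, L, E, B, F, M, N, C}.
Intersection: {M, N, C} — 3.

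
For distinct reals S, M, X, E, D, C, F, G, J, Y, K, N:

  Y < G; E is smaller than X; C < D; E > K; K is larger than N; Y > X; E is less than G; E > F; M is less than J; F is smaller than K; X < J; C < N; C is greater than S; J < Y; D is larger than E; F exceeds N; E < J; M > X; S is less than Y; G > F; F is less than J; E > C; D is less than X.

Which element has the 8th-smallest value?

X

Chaining the given pairs: S < C < N < F < K < E < D < X < M < J < Y < G.
Counting 8 from the smallest end gives X.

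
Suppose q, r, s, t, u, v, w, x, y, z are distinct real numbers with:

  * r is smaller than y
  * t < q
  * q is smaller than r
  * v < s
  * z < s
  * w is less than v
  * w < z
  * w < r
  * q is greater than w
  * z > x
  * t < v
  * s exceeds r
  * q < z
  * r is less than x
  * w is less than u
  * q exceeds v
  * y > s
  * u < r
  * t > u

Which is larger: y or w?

Link the given pairs in sequence: w < u; u < t; t < v; v < q; q < r; r < x; x < z; z < s; s < y.
Together: w < u < t < v < q < r < x < z < s < y.
So w < y; y is the larger of the two.

y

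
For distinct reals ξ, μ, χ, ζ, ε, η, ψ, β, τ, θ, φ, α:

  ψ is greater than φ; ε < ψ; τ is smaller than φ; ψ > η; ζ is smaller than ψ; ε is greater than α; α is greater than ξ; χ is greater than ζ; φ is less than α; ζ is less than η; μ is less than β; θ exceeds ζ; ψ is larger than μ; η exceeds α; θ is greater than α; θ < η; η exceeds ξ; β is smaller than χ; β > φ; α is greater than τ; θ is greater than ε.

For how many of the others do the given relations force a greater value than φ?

7

Directly above φ: α, β, ψ.
One step further: χ, ε, θ, η (7 so far).
No other element is forced above φ by the given relations, so the count is 7.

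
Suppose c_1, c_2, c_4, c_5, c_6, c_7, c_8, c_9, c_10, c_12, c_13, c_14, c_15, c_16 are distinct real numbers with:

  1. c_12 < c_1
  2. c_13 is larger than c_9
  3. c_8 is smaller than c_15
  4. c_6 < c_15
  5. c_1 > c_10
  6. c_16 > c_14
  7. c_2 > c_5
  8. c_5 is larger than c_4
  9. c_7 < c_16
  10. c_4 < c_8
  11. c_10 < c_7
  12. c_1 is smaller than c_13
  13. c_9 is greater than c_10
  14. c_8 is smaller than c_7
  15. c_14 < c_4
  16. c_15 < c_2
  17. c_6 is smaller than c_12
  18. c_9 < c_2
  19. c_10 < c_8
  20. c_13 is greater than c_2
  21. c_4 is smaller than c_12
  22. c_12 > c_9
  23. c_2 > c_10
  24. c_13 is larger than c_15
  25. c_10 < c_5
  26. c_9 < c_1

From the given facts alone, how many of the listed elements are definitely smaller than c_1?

Directly below c_1: c_10, c_9, c_12.
One step further: c_6, c_4 (5 so far).
One step further: c_14 (6 so far).
Nothing else is reachable below c_1; 6 in all.

6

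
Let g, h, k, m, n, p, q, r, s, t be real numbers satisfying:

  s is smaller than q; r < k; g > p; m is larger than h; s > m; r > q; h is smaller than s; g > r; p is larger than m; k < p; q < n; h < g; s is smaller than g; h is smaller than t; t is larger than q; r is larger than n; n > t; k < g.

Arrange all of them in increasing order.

h < m < s < q < t < n < r < k < p < g

Each adjacent pair is fixed by a given relation: h < m; m < s; s < q; q < t; t < n; n < r; r < k; k < p; p < g. Chaining them end to end gives the full order.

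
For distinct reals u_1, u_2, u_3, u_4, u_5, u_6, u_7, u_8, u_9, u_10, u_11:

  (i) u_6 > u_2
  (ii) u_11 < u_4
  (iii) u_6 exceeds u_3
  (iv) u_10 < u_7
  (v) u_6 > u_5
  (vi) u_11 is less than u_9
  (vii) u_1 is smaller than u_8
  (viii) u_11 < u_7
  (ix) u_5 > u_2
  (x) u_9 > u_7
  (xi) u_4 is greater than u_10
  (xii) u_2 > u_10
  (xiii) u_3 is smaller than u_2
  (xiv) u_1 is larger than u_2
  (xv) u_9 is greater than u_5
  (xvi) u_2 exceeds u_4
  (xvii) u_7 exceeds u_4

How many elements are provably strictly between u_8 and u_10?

3

The relations place u_10 below u_8. An element lies strictly between them when it is forced above u_10 and also forced below u_8.
Above u_10: {u_4, u_2, u_5, u_6, u_1, u_7, u_9}. Below u_8: {u_3, u_11, u_4, u_2, u_1}.
Intersection: {u_4, u_2, u_1} — 3.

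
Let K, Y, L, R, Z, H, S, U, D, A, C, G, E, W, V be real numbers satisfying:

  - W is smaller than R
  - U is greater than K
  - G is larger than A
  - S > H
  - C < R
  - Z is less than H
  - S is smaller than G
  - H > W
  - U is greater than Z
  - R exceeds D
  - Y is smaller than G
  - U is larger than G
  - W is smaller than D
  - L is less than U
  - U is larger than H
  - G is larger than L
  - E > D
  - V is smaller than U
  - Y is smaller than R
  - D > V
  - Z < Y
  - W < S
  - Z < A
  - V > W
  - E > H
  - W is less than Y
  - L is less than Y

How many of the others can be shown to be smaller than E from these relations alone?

5

The elements the relations force below E are W, Z, H, V, D — no chain reaches any other.
That is 5.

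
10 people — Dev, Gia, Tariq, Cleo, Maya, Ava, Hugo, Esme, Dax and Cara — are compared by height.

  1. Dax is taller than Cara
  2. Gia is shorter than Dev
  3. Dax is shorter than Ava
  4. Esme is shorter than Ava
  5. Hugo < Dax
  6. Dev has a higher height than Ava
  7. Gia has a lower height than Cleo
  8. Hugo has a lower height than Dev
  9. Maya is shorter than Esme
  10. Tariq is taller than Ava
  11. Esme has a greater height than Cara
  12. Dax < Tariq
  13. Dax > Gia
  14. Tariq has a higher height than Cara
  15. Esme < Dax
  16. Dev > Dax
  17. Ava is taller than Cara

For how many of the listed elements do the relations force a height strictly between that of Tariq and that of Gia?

2

Chaining upward from Gia reaches: Cleo, Dax, Ava, Dev.
Chaining downward from Tariq reaches: Maya, Cara, Hugo, Esme, Dax, Ava.
Strictly between Gia and Tariq are those in both lists: Dax, Ava — 2 elements.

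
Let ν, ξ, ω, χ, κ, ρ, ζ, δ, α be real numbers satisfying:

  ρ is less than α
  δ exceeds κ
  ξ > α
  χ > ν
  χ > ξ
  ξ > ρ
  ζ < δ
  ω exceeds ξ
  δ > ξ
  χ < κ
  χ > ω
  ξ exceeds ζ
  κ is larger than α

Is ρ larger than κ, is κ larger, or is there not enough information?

The relevant relations are ρ < α; α < ξ; ξ < ω; ω < χ; χ < κ.
Together: ρ < α < ξ < ω < χ < κ.
So κ is larger.

κ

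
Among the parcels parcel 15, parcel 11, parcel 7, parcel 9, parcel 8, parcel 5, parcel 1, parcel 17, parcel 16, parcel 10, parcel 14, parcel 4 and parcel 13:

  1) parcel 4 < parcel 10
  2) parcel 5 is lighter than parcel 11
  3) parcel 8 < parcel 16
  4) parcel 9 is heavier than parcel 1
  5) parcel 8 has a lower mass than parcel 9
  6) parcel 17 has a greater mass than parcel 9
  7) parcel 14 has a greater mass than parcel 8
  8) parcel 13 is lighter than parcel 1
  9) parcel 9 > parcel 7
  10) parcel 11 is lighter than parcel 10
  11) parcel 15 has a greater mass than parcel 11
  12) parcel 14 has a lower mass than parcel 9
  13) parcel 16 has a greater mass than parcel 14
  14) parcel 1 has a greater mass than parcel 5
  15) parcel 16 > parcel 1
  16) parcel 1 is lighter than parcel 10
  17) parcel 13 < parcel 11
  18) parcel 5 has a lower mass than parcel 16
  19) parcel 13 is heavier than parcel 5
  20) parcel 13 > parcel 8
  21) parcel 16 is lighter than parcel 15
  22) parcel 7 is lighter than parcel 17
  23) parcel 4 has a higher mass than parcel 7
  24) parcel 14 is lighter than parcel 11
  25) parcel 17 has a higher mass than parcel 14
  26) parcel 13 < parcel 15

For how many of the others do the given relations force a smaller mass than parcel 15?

The elements the relations force below parcel 15 are parcel 8, parcel 5, parcel 14, parcel 13, parcel 11, parcel 1, parcel 16 — no chain reaches any other.
That is 7.

7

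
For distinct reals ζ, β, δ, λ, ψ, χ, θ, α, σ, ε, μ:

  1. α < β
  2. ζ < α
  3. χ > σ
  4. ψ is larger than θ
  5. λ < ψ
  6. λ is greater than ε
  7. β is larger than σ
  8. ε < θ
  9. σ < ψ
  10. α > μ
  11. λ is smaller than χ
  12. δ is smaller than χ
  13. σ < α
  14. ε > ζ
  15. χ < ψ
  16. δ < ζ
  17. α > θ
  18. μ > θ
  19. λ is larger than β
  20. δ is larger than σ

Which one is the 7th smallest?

α

Piecing the relations together gives one ordering: σ < δ < ζ < ε < θ < μ < α < β < λ < χ < ψ.
Counting 7 from the smallest end gives α.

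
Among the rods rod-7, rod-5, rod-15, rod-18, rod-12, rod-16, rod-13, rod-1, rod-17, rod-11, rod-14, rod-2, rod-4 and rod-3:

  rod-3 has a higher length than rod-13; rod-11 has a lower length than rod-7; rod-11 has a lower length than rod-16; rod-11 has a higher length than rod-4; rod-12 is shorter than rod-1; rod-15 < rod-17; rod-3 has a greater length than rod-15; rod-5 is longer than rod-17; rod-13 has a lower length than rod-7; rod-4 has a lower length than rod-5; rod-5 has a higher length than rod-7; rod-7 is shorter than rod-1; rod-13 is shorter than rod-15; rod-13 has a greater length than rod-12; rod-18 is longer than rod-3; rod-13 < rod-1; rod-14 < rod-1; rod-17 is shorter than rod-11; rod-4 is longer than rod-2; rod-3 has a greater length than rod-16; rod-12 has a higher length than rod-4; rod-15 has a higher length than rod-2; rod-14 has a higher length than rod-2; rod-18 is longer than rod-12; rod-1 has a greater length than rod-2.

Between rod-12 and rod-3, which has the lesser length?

rod-12 < rod-13 and rod-13 < rod-15 give rod-12 < rod-15.
Then rod-15 < rod-17 extends the chain to rod-17.
With rod-17 < rod-11: rod-12 < rod-13 < rod-15 < rod-17 < rod-11.
Then rod-11 < rod-16 extends the chain to rod-16.
Then rod-16 < rod-3 extends the chain to rod-3.
So rod-12 < rod-3; rod-12 is the shorter of the two.

rod-12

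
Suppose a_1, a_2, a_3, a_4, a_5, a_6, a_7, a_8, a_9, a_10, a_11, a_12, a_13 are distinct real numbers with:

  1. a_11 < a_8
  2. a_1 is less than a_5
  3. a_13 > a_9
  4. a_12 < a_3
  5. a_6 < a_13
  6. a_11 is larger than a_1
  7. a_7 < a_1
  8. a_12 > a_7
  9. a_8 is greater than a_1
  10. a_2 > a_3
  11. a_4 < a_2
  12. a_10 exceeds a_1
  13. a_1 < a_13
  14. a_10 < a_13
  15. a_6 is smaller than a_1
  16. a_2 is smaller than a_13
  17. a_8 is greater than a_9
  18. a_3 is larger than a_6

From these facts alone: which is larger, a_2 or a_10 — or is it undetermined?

undetermined

Following every chain through a_10: above a_10 we get a_13; below a_10 we get a_7, a_6, a_1.
a_2 is not reached, and no chain runs the other way from a_2 to a_10.
So the given relations leave the order of a_10 and a_2 undetermined.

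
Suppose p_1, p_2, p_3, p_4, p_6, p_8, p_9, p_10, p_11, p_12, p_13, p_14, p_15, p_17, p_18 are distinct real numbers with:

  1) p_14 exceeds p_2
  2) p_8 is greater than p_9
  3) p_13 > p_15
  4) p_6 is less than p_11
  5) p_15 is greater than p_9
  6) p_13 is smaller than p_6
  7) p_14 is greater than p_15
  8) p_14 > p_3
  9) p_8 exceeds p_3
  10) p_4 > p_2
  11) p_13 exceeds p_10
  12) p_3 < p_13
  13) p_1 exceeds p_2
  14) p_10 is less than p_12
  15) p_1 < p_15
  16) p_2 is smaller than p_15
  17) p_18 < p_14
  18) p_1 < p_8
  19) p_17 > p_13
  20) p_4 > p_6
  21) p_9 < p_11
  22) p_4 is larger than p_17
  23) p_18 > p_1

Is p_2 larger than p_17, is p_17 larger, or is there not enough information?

p_17

p_2 < p_1 and p_1 < p_15 give p_2 < p_15.
Then p_15 < p_13 extends the chain to p_13.
Then p_13 < p_17 extends the chain to p_17.
So p_17 is larger.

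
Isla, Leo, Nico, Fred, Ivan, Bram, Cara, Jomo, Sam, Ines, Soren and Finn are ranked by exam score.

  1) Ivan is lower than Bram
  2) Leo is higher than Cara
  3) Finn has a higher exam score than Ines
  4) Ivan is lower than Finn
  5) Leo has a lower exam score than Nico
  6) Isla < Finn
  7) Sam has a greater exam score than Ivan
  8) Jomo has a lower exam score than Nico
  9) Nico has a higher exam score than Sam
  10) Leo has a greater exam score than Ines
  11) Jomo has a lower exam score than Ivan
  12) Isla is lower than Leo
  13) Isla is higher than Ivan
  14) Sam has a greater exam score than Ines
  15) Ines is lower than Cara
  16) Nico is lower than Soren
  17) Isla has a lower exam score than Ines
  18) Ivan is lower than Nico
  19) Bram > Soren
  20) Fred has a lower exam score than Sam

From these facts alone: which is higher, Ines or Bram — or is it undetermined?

Bram

Ines < Cara and Cara < Leo give Ines < Leo.
With Leo < Nico: Ines < Cara < Leo < Nico.
Then Nico < Soren extends the chain to Soren.
With Soren < Bram: Ines < Cara < Leo < Nico < Soren < Bram.
So Bram is higher.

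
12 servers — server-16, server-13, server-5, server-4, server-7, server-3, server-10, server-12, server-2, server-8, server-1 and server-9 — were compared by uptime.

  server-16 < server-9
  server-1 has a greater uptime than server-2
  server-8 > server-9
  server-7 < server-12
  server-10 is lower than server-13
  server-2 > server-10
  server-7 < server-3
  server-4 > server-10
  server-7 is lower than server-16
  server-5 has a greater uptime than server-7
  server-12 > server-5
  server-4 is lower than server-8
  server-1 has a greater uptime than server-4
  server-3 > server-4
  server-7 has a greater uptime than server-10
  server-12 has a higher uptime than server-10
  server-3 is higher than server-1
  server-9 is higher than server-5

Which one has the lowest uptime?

server-10

Chaining upward from server-10: directly above it, server-2, server-7, server-12, server-4, server-13; then server-16, server-5, server-1, server-8, server-3; then server-9.
That covers every other element, and nothing is given below server-10, so server-10 is the lowest uptime.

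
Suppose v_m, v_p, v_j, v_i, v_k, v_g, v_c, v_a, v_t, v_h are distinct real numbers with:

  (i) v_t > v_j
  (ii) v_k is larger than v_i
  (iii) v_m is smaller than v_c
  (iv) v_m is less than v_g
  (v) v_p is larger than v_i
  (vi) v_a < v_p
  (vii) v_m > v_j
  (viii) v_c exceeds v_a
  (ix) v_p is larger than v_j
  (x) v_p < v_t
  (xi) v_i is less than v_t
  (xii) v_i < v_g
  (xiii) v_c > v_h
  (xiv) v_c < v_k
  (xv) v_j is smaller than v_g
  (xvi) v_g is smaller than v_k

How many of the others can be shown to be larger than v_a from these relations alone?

Directly above v_a: v_p, v_c.
One step further: v_t, v_k (4 so far).
Nothing else is reachable above v_a; 4 in all.

4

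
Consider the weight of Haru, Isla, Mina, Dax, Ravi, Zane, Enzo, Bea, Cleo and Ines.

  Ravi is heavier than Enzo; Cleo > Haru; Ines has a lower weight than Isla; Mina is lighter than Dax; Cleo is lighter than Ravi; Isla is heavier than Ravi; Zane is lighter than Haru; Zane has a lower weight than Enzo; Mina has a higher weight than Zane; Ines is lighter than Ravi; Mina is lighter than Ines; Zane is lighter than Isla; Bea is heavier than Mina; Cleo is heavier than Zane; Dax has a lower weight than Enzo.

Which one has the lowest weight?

Zane

Mina is not least since Zane < Mina; Haru is not least since Zane < Haru; Ines is not least since Mina < Ines; Dax is not least since Mina < Dax; Cleo is not least since Zane < Cleo; Enzo is not least since Dax < Enzo; Ravi is not least since Ines < Ravi; Isla is not least since Ines < Isla; Bea is not least since Mina < Bea.
Only Zane has nothing below it, so Zane is the lowest weight.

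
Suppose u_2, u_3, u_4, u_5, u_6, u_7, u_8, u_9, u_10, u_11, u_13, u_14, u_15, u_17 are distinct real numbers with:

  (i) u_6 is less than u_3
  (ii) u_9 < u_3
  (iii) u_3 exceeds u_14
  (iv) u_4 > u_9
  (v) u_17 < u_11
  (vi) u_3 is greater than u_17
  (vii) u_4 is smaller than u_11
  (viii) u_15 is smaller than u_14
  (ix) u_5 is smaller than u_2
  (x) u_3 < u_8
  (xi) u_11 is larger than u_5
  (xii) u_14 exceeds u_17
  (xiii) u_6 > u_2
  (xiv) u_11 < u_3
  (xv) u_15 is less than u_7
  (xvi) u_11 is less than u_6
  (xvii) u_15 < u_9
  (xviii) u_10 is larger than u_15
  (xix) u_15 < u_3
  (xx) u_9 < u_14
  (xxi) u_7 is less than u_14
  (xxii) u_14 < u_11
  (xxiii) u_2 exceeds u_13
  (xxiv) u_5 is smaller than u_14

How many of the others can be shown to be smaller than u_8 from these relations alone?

Directly below u_8: u_3.
One step further: u_17, u_15, u_9, u_14, u_11, u_6 (7 so far).
One step further: u_7, u_5, u_4, u_2 (11 so far).
One step further: u_13 (12 so far).
No other element is forced below u_8 by the given relations, so the count is 12.

12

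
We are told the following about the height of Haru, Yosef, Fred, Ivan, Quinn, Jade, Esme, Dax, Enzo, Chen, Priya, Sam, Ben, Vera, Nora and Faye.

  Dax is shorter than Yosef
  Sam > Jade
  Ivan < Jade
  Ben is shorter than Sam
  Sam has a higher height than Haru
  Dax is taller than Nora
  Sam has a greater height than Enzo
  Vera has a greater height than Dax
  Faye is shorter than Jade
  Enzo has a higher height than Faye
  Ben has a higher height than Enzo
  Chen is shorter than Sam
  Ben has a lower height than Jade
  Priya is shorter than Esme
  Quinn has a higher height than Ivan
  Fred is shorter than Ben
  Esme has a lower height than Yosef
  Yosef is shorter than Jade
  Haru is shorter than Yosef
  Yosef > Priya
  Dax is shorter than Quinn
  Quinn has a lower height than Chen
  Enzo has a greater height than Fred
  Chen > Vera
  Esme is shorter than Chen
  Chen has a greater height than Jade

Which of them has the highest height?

Sam

Haru is not greatest since Haru < Yosef; Nora is not greatest since Nora < Dax; Faye is not greatest since Faye < Enzo; Fred is not greatest since Fred < Ben; Priya is not greatest since Priya < Yosef; Enzo is not greatest since Enzo < Ben; Ivan is not greatest since Ivan < Jade; Ben is not greatest since Ben < Jade; Dax is not greatest since Dax < Vera; Vera is not greatest since Vera < Chen; Quinn is not greatest since Quinn < Chen; Esme is not greatest since Esme < Chen; Yosef is not greatest since Yosef < Jade; Jade is not greatest since Jade < Chen; Chen is not greatest since Chen < Sam.
Only Sam has nothing above it, so Sam is the highest height.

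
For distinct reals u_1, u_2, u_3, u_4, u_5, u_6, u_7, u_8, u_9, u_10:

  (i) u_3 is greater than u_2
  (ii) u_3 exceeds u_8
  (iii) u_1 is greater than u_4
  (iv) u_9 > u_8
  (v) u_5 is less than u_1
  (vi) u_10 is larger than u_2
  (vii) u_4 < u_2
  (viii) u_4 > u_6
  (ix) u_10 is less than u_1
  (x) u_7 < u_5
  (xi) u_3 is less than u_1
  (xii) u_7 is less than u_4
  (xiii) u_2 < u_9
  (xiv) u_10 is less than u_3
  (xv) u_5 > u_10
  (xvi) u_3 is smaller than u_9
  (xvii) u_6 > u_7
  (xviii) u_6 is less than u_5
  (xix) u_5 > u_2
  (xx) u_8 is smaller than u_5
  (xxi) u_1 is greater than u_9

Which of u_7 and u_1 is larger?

u_7 < u_6 and u_6 < u_4 give u_7 < u_4.
With u_4 < u_2: u_7 < u_6 < u_4 < u_2.
Then u_2 < u_10 extends the chain to u_10.
With u_10 < u_3: u_7 < u_6 < u_4 < u_2 < u_10 < u_3.
With u_3 < u_9: u_7 < u_6 < u_4 < u_2 < u_10 < u_3 < u_9.
With u_9 < u_1: u_7 < u_6 < u_4 < u_2 < u_10 < u_3 < u_9 < u_1.
So u_7 < u_1; u_1 is the larger of the two.

u_1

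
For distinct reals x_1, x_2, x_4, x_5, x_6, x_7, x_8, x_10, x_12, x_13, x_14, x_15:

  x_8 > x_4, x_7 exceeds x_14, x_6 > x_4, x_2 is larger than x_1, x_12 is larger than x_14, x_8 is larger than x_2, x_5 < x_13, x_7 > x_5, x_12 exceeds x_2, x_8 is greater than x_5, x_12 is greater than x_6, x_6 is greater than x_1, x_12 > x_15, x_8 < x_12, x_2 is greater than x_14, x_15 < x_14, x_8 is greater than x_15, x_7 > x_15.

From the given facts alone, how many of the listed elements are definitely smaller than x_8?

6

From x_8 the given relations immediately reach x_15, x_5, x_2, x_4.
From those, x_14, x_1 — 6 in total.
Nothing else is reachable below x_8; 6 in all.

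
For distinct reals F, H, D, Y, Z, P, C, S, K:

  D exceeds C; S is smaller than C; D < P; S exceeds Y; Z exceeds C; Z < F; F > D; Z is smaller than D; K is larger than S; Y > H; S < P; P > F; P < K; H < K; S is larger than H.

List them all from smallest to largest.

H < Y < S < C < Z < D < F < P < K

Nothing is placed below H, so it is least; from there H < Y; Y < S; S < C; C < Z; Z < D; D < F; F < P; P < K, each given directly.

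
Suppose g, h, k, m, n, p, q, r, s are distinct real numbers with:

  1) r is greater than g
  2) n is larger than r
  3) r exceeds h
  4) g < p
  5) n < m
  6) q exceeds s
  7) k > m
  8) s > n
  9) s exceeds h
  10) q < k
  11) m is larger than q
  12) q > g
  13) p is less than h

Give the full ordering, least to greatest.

g < p < h < r < n < s < q < m < k

Each adjacent pair is fixed by a given relation: g < p; p < h; h < r; r < n; n < s; s < q; q < m; m < k. Chaining them end to end gives the full order.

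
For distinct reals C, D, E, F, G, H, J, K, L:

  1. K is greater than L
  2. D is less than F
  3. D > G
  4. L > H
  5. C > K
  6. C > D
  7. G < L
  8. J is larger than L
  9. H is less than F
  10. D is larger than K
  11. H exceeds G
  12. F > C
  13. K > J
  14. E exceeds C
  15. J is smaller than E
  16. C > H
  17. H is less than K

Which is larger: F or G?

Chaining the given relations: G < H < L < J < K < D < C < F.
So G < F; F is the larger of the two.

F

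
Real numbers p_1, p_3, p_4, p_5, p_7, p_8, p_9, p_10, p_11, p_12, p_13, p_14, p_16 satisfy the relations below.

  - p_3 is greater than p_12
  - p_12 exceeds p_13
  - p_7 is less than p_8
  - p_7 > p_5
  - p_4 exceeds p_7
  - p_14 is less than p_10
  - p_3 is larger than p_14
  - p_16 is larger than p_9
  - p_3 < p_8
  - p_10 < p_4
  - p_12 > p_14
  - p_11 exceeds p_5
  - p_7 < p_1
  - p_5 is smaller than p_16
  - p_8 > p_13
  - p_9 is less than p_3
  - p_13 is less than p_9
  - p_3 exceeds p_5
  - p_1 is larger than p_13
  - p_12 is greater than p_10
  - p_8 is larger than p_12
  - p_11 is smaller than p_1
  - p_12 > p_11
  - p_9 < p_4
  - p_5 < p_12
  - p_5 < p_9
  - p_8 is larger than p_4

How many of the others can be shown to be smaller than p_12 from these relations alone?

5

The elements the relations force below p_12 are p_14, p_5, p_11, p_13, p_10 — no chain reaches any other.
That is 5.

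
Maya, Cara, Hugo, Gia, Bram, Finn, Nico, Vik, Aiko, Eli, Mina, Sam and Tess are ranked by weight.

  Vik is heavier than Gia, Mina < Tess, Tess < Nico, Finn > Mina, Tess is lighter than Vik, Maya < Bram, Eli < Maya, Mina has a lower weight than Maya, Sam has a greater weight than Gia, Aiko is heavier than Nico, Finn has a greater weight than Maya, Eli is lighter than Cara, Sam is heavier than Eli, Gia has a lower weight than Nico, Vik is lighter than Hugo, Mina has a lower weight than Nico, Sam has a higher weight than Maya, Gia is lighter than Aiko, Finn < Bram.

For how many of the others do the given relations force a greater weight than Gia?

The elements the relations force above Gia are Nico, Vik, Aiko, Sam, Hugo — no chain reaches any other.
That is 5.

5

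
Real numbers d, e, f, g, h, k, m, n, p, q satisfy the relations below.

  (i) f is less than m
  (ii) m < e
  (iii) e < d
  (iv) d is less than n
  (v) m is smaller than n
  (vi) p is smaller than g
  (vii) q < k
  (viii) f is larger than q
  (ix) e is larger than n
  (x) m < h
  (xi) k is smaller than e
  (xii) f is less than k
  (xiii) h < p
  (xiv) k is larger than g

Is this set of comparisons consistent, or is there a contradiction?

Chaining the given relations yields e < d < n, so e < n. But one relation states n < e. These cannot both hold.

inconsistent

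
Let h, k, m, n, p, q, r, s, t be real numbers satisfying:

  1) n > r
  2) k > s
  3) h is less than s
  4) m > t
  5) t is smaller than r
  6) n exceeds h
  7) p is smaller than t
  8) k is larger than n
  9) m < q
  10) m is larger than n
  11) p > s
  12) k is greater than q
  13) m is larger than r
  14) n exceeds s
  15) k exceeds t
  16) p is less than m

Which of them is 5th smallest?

r

The consecutive relations fix a unique order: h < s < p < t < r < n < m < q < k.
Counting 5 from the smallest end gives r.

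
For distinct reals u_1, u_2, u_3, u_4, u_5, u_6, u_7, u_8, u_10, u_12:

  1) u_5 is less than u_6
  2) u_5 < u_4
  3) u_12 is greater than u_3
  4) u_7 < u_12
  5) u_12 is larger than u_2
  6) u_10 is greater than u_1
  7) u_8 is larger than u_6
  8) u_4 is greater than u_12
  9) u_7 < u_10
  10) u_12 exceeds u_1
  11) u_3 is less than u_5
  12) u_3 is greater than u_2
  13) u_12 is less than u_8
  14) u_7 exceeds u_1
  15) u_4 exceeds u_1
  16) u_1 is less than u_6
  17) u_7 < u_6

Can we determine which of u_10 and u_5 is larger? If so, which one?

Following every chain through u_5: above u_5 we get u_6, u_8, u_4; below u_5 we get u_2, u_3.
u_10 is not reached, and no chain runs the other way from u_10 to u_5.
So the given relations leave the order of u_5 and u_10 undetermined.

undetermined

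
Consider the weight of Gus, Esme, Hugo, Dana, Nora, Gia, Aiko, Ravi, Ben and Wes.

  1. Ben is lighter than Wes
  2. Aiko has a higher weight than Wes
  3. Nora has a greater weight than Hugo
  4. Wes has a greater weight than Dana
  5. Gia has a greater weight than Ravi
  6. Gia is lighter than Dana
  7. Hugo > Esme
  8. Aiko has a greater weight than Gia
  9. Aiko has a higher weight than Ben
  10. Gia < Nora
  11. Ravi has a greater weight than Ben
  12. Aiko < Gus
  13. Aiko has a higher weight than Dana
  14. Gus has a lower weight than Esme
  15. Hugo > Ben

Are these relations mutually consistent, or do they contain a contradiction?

The single ordering Ben < Ravi < Gia < Dana < Wes < Aiko < Gus < Esme < Hugo < Nora satisfies every listed relation, so no contradiction arises.

consistent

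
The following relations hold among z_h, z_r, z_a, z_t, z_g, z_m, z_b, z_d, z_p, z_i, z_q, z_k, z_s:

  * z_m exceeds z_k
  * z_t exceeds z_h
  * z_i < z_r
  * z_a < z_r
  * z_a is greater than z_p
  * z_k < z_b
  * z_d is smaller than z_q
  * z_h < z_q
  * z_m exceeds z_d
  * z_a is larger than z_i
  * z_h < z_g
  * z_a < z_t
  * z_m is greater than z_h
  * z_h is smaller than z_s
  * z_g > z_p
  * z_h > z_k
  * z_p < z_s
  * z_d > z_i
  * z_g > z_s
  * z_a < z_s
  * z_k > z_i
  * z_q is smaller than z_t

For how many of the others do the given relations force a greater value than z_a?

4

The elements the relations force above z_a are z_s, z_r, z_g, z_t — no chain reaches any other.
That is 4.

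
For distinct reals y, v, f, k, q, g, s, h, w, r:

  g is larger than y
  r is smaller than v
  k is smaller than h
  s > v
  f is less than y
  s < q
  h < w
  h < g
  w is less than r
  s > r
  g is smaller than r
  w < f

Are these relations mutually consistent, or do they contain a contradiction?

The single ordering k < h < w < f < y < g < r < v < s < q satisfies every listed relation, so no contradiction arises.

consistent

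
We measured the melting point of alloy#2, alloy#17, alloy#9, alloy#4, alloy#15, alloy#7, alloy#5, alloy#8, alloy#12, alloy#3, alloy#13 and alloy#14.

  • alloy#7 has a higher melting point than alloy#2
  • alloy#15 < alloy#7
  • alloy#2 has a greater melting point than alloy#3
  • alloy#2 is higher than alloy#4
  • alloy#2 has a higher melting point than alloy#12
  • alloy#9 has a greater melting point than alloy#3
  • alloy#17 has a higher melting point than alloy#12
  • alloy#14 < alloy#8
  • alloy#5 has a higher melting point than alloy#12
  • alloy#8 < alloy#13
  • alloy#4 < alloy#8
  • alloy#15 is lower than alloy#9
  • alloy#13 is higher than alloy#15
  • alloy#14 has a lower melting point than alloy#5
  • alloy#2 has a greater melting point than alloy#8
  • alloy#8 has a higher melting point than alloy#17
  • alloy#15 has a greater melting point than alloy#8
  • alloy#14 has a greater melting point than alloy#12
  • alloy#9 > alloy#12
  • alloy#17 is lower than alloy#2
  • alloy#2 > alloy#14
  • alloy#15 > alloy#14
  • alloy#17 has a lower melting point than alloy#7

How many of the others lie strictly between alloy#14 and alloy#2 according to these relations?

1

The relations place alloy#14 below alloy#2. An element lies strictly between them when it is forced above alloy#14 and also forced below alloy#2.
Above alloy#14: {alloy#8, alloy#15, alloy#5, alloy#13, alloy#9, alloy#7}. Below alloy#2: {alloy#4, alloy#12, alloy#17, alloy#8, alloy#3}.
Intersection: {alloy#8} — 1.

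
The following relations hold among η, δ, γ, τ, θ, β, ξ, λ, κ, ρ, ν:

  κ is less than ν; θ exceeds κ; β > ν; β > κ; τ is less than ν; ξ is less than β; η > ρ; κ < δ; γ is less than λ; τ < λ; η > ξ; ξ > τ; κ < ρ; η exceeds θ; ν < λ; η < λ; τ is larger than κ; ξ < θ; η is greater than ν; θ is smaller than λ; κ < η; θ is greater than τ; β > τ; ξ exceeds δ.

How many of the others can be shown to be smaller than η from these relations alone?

Directly below η: κ, ρ, ν, ξ, θ.
One step further: τ, δ (7 so far).
No other element is forced below η by the given relations, so the count is 7.

7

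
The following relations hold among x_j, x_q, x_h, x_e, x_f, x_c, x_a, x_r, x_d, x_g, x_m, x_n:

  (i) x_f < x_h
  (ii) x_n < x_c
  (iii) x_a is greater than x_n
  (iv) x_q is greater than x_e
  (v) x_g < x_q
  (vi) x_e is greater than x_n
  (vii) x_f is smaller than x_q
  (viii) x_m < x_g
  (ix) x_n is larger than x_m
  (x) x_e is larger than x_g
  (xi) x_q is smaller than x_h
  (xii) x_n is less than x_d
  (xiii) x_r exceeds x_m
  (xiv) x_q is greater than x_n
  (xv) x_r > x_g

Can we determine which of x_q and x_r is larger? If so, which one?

Following every chain through x_r: below x_r we get x_m, x_g.
x_q is not reached, and no chain runs the other way from x_q to x_r.
So the given relations leave the order of x_r and x_q undetermined.

undetermined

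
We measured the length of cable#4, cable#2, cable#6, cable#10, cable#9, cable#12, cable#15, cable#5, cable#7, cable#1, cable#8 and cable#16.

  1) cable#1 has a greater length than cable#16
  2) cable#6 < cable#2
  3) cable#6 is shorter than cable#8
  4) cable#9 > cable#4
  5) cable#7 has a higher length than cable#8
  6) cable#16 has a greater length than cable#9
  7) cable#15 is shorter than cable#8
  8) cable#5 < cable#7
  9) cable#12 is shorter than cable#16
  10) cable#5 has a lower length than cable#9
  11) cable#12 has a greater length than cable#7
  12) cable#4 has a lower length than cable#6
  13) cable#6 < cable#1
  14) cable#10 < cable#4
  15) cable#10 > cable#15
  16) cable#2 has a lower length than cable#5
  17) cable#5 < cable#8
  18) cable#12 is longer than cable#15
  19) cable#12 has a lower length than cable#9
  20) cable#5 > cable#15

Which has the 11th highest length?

The consecutive relations fix a unique order: cable#15 < cable#10 < cable#4 < cable#6 < cable#2 < cable#5 < cable#8 < cable#7 < cable#12 < cable#9 < cable#16 < cable#1.
The 11th largest is cable#10.

cable#10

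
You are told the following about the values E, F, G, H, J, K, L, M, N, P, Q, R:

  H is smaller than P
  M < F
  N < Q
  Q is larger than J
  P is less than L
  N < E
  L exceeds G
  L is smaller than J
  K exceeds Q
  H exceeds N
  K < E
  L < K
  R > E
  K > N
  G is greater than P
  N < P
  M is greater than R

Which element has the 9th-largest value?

G

Chaining the given pairs: N < H < P < G < L < J < Q < K < E < R < M < F.
The 9th largest is G.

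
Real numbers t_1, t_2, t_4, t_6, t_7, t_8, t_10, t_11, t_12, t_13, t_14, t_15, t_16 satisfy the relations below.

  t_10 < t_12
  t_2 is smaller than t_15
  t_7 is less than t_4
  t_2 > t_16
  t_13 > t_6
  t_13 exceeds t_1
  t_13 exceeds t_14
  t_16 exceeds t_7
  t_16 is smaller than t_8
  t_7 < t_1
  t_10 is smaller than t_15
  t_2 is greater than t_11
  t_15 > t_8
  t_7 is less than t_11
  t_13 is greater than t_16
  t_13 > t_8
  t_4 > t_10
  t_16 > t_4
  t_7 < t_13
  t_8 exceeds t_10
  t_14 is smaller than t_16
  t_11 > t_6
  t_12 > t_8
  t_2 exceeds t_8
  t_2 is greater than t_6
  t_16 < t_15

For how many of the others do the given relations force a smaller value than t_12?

6

From t_12 the given relations immediately reach t_10, t_8.
From those, t_16 — 3 in total.
From those, t_14, t_7, t_4 — 6 in total.
Nothing else is reachable below t_12; 6 in all.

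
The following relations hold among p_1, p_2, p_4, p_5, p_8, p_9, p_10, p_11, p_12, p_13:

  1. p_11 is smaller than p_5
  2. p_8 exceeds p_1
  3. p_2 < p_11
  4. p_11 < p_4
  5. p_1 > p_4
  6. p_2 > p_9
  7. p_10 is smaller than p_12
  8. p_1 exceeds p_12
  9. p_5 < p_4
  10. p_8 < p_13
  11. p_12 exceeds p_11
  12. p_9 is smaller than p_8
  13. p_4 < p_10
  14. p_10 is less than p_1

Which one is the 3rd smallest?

p_11

The consecutive relations fix a unique order: p_9 < p_2 < p_11 < p_5 < p_4 < p_10 < p_12 < p_1 < p_8 < p_13.
The 3rd smallest is p_11.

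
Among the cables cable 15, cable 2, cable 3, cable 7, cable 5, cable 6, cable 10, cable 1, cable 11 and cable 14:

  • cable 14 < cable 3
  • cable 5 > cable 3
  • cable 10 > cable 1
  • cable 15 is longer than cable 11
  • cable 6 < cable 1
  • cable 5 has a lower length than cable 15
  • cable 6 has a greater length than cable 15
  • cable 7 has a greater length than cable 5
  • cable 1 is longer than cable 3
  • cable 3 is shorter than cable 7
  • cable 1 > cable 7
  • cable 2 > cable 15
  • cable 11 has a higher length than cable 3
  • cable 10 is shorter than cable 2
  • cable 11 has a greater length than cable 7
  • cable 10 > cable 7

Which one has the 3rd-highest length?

cable 1

Piecing the relations together gives one ordering: cable 14 < cable 3 < cable 5 < cable 7 < cable 11 < cable 15 < cable 6 < cable 1 < cable 10 < cable 2.
Counting 3 from the largest end gives cable 1.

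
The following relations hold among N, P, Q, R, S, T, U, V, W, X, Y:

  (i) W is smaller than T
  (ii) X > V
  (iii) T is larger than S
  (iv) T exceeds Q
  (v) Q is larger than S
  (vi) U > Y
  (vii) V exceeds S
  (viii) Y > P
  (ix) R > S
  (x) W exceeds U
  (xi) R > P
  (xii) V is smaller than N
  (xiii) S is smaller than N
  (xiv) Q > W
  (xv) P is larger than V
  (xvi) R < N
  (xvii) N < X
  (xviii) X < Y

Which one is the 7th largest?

The consecutive relations fix a unique order: S < V < P < R < N < X < Y < U < W < Q < T.
The 7th largest is N.

N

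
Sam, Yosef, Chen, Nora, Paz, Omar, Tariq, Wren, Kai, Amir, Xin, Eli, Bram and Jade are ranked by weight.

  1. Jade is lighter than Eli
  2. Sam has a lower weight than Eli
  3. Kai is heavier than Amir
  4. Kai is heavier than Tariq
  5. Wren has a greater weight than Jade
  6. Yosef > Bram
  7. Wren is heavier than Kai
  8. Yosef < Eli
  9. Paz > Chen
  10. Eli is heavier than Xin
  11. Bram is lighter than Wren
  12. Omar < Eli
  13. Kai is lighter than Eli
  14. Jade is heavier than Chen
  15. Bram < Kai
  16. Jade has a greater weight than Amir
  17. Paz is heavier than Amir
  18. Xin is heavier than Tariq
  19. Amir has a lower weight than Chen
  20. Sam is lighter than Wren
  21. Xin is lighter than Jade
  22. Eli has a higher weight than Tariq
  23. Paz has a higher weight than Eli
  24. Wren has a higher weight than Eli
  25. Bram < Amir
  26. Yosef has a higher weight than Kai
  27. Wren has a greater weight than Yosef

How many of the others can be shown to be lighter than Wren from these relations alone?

11

Directly below Wren: Bram, Sam, Kai, Jade, Yosef, Eli.
One step further: Amir, Omar, Tariq, Xin, Chen (11 so far).
Nothing else is reachable below Wren; 11 in all.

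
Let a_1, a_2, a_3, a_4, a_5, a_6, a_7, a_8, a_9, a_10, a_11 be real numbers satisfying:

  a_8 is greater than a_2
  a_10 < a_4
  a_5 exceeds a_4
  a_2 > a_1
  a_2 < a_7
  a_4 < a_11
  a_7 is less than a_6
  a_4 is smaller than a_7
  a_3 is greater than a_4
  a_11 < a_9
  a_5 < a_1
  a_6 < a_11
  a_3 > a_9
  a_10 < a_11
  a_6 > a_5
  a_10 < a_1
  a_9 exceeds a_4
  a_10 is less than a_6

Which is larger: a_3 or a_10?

a_3

Chaining the given relations: a_10 < a_4 < a_5 < a_1 < a_2 < a_7 < a_6 < a_11 < a_9 < a_3.
So a_10 < a_3; a_3 is the larger of the two.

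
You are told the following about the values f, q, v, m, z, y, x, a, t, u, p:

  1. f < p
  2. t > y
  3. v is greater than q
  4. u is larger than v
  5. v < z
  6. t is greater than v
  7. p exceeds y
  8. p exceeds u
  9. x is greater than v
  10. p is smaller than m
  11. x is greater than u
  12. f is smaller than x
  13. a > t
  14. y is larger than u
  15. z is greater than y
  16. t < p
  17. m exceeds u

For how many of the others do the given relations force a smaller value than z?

Directly below z: v, y.
One step further: q, u (4 so far).
Nothing else is reachable below z; 4 in all.

4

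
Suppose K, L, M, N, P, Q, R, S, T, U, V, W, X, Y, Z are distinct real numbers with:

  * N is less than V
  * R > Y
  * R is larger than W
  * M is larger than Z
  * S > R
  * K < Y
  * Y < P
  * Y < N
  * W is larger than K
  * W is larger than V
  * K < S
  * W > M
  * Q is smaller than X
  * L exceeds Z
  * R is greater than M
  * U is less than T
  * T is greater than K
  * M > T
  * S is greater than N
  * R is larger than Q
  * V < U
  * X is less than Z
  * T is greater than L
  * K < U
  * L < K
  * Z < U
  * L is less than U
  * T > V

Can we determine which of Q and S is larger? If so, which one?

S

Link the given pairs in sequence: Q < X; X < Z; Z < L; L < K; K < Y; Y < N; N < V; V < U; U < T; T < M; M < W; W < R; R < S.
Chaining these gives Q < X < Z < L < K < Y < N < V < U < T < M < W < R < S.
So S is larger.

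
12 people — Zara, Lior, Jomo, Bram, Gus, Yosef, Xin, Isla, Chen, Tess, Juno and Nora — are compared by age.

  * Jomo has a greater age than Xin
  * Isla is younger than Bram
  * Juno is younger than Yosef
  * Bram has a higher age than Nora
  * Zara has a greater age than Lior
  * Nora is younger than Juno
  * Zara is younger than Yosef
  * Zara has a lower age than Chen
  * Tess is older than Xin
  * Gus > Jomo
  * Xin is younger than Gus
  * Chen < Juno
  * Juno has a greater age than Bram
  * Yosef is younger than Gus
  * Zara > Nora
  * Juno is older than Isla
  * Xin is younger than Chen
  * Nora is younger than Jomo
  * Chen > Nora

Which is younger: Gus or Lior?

Link the given pairs in sequence: Lior < Zara; Zara < Chen; Chen < Juno; Juno < Yosef; Yosef < Gus.
Together: Lior < Zara < Chen < Juno < Yosef < Gus.
So Lior < Gus; Lior is the younger of the two.

Lior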